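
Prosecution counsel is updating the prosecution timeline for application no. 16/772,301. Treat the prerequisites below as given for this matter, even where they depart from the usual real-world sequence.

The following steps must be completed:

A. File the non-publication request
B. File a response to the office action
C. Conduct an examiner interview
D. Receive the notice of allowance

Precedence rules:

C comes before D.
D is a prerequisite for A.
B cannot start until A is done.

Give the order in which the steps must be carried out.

C, D, A, B

C has no prerequisites → C first.
That leaves D as the only ready step → D.
That leaves A as the only ready step → A.
Next only B has its prerequisites met → B.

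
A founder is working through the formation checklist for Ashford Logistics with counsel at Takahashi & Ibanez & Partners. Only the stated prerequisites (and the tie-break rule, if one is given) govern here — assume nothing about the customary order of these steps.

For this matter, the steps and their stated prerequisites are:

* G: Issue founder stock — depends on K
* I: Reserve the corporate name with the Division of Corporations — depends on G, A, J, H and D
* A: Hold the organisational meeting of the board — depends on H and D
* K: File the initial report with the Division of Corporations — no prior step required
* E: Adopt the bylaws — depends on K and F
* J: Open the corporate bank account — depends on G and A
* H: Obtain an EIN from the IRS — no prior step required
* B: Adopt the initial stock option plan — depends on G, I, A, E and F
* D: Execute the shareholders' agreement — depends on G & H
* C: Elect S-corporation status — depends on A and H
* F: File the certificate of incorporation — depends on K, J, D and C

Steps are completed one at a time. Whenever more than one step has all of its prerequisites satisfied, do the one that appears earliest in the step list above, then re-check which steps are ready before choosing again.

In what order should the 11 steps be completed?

K → G → H → D → A → J → I → C → F → E → B

Nothing is required for K and H. K is listed earlier → K first.
Now G and H have their prerequisites met. G is listed earlier, so G next.
H is the only step now ready → H.
Next only D has its prerequisites met → D.
That leaves A as the only ready step → A.
J and C are both available; J is listed earlier → J.
Ready: I and C. I is listed earlier → I.
C is the only step now ready → C.
That leaves F as the only ready step → F.
E needed K and F, now all done → E.
That leaves B as the only ready step → B.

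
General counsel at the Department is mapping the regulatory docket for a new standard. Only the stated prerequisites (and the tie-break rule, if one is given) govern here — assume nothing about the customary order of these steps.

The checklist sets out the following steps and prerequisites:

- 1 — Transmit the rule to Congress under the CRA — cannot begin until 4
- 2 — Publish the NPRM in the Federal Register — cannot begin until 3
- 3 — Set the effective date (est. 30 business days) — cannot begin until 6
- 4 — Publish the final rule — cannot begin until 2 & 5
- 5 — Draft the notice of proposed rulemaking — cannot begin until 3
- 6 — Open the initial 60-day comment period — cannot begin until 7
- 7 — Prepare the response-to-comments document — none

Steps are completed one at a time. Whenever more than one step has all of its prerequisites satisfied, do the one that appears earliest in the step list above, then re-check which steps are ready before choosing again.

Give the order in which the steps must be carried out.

7 → 6 → 3 → 2 → 5 → 4 → 1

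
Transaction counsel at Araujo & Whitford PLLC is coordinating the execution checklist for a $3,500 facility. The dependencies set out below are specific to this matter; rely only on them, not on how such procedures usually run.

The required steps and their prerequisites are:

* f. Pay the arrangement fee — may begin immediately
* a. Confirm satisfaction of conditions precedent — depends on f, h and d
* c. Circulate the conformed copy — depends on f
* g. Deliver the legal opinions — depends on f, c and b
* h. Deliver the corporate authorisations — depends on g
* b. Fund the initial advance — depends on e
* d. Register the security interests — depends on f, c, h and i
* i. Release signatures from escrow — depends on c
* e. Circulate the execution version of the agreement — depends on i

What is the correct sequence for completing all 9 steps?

f has no prerequisites → f first.
c needed f, now all done → c.
i needed c, now all done → i.
Next only e has its prerequisites met → e.
That leaves b as the only ready step → b.
Next only g has its prerequisites met → g.
h needed g, now all done → h.
d needed f, c, h and i, now all done → d.
a is the only step now ready → a.

f, c, i, e, b, g, h, d, a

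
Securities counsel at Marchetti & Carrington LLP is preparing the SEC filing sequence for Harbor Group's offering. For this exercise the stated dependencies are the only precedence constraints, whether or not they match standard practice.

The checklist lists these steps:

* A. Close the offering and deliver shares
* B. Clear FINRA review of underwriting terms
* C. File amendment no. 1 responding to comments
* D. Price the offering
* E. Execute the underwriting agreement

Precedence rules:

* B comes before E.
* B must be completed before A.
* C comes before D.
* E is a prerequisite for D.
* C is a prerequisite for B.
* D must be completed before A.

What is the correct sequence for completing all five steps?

C B E D A

C is the only step with nothing outstanding, so it goes first.
Next only B has its prerequisites met → B.
E needed B, now all done → E.
That leaves D as the only ready step → D.
A is the only step now ready → A.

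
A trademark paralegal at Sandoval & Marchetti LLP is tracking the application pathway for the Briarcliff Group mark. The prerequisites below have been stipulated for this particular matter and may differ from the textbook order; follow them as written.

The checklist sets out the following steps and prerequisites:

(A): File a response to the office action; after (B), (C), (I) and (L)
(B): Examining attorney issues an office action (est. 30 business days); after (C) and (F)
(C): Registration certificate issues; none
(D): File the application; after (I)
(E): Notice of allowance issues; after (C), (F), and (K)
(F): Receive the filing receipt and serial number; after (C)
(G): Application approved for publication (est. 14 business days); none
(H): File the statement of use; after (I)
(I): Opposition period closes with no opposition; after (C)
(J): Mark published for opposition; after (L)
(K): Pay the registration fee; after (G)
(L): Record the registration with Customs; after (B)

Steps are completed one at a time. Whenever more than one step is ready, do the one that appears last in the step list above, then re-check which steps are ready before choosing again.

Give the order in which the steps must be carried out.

(G) (K) (C) (I) (H) (F) (E) (D) (B) (L) (J) (A)

(G) and (C) have no prerequisites; (G) is listed later, so (G) is first.
(K) now also ready, so the ready set is {(K), (C)}; (K) is listed later → (K).
Next only (C) has its prerequisites met → (C).
(I) and (F) are both available; (I) is listed later → (I).
Now (H), (F) and (D) have their prerequisites met. (H) is listed later, so (H) next.
Ready: (F) and (D). (F) is listed later → (F).
Ready: (E), (D) and (B). (E) is listed later → (E).
(D) and (B) are both available; (D) is listed later → (D).
(B) is the only step now ready → (B).
(L) is the only step now ready → (L).
(J) and (A) are both available; (J) is listed later → (J).
That leaves (A) as the only ready step → (A).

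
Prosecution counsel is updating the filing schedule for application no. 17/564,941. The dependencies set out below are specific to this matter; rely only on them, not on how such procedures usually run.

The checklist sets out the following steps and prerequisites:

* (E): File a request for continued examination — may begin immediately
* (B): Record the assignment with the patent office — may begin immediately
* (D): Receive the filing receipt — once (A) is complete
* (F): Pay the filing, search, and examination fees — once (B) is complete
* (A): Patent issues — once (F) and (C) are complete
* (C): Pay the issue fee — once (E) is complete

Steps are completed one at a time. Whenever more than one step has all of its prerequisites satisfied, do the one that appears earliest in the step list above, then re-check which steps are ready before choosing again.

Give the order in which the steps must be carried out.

(E), (B), (F), (C), (A), (D)

(E) and (B) have no prerequisites; (E) is listed earlier, so (E) is first.
(B) and (C) are both available; (B) is listed earlier → (B).
(F) now also ready, so the ready set is {(F), (C)}; (F) is listed earlier → (F).
(C) needed (E), now all done → (C).
Next only (A) has its prerequisites met → (A).
That leaves (D) as the only ready step → (D).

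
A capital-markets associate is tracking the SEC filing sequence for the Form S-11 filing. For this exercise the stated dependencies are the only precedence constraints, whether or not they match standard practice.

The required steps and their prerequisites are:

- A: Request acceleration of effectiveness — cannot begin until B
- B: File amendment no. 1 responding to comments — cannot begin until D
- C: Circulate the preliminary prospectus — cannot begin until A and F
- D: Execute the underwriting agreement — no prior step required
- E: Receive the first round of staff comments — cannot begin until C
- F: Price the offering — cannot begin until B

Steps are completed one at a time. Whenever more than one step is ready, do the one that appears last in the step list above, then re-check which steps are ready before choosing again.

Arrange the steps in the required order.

D, B, F, A, C, E

D is the only step with nothing outstanding, so it goes first.
B needed D, now all done → B.
F and A are both available; F is listed later → F.
A is the only step now ready → A.
C needed F and A, now all done → C.
E needed C, now all done → E.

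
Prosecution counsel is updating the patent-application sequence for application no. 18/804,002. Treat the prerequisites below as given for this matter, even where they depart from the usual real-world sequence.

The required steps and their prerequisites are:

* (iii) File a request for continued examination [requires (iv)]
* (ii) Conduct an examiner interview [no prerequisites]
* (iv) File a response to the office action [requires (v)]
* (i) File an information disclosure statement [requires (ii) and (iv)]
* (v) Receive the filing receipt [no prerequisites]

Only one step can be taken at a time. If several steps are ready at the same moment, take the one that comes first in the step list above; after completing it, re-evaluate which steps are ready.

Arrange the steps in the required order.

(ii), (v), (iv), (iii), (i)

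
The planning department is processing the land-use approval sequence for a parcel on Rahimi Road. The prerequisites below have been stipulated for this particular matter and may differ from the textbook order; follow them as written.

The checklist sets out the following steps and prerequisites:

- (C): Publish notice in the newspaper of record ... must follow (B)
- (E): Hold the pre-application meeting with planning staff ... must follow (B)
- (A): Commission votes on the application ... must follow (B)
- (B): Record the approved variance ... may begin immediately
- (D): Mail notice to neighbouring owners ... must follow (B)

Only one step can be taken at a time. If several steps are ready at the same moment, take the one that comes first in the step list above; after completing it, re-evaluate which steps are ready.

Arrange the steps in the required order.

(B) (C) (E) (A) (D)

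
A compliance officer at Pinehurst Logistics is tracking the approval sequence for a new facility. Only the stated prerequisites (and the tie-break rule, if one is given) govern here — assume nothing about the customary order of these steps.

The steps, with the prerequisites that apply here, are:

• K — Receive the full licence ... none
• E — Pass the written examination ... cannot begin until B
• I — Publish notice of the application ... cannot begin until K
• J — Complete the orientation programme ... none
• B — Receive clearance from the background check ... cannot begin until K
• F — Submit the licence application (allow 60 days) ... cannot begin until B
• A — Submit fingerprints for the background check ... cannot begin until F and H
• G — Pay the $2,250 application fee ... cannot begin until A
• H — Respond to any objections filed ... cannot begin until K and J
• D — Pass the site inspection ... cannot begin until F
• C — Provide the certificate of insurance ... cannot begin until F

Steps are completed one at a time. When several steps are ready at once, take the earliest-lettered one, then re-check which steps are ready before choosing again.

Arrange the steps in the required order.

J K B E F C D H A G I

J and K have no prerequisites; J has the earlier label, so J is first.
That leaves K as the only ready step → K.
Ready: B, H and I. B has the earlier label → B.
Ready: E, F, H and I. E has the earlier label → E.
Now F, H and I have their prerequisites met. F has the earlier label, so F next.
Ready: C, D, H and I. C has the earlier label → C.
Ready: D, H and I. D has the earlier label → D.
Ready: H and I. H has the earlier label → H.
A and I are both available; A has the earlier label → A.
G now also ready, so the ready set is {G, I}; G has the earlier label → G.
I needed K, now all done → I.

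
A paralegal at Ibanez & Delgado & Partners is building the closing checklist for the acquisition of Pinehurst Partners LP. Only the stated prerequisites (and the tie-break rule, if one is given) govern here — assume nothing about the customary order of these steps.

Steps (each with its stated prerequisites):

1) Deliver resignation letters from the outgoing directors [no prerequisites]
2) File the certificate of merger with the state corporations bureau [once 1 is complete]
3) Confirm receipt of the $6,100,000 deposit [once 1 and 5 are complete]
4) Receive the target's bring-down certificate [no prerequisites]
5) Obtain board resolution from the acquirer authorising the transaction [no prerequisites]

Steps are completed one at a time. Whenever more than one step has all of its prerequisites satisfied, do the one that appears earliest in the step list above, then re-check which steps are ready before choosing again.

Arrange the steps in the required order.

1, 2, 4, 5, 3

Nothing is required for 1, 4 and 5. 1 is listed earlier → 1 first.
Now 2, 4 and 5 have their prerequisites met. 2 is listed earlier, so 2 next.
Ready: 4 and 5. 4 is listed earlier → 4.
5 is the only step now ready → 5.
3 needed 1 and 5, now all done → 3.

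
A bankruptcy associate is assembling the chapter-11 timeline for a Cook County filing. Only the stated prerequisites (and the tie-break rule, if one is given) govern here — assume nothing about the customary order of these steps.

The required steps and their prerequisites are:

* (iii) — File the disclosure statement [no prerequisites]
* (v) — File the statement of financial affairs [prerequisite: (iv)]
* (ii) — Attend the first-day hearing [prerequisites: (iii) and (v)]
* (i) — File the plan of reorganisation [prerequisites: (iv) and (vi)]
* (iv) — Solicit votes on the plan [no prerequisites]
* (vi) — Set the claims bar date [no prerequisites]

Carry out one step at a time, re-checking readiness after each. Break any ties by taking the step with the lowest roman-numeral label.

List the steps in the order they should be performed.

Nothing is required for (iii), (iv) and (vi). (iii) has the earlier label → (iii) first.
Now (iv) and (vi) have their prerequisites met. (iv) has the earlier label, so (iv) next.
(v) and (vi) are both available; (v) has the earlier label → (v).
(ii) and (vi) are both available; (ii) has the earlier label → (ii).
Next only (vi) has its prerequisites met → (vi).
(i) is the only step now ready → (i).

(iii) (iv) (v) (ii) (vi) (i)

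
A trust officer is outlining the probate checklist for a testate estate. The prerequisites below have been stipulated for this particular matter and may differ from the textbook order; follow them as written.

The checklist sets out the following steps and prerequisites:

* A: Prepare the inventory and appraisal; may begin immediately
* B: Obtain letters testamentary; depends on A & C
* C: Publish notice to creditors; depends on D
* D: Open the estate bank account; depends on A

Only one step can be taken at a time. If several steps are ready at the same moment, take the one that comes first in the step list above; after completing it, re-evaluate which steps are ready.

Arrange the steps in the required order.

A, D, C, B

A is the only step with nothing outstanding, so it goes first.
That leaves D as the only ready step → D.
C is the only step now ready → C.
B needed A and C, now all done → B.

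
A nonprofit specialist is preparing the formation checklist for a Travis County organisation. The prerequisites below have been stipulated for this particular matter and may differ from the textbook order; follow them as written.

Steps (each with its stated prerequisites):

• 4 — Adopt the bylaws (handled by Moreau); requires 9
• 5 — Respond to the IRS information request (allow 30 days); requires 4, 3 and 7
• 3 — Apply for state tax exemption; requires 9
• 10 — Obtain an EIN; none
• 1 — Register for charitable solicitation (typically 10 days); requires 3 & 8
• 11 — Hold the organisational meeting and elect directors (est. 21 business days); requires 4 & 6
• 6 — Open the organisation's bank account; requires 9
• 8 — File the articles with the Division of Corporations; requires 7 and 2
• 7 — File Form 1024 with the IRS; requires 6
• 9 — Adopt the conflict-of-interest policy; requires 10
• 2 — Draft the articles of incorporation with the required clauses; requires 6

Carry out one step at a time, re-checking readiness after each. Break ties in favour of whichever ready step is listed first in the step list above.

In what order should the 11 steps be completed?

10, 9, 4, 3, 6, 11, 7, 5, 2, 8, 1

Only 10 has no prerequisites, so it is first.
That leaves 9 as the only ready step → 9.
4, 3 and 6 are all available; 4 is listed earlier → 4.
Now 3 and 6 have their prerequisites met. 3 is listed earlier, so 3 next.
Next only 6 has its prerequisites met → 6.
Ready: 11, 7 and 2. 11 is listed earlier → 11.
Ready: 7 and 2. 7 is listed earlier → 7.
5 now also ready, so the ready set is {5, 2}; 5 is listed earlier → 5.
Next only 2 has its prerequisites met → 2.
Next only 8 has its prerequisites met → 8.
1 is the only step now ready → 1.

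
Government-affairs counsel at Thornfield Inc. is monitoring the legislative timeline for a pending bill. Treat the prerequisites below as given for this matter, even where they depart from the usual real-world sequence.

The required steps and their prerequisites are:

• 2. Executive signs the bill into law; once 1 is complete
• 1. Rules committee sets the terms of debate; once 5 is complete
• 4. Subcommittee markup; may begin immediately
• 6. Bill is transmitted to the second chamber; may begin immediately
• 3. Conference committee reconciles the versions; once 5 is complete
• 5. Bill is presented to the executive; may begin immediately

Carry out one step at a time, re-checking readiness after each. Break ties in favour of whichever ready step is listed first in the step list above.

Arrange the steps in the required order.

Nothing is required for 4, 6 and 5. 4 is listed earlier → 4 first.
6 and 5 are both available; 6 is listed earlier → 6.
That leaves 5 as the only ready step → 5.
Ready: 1 and 3. 1 is listed earlier → 1.
Now 2 and 3 have their prerequisites met. 2 is listed earlier, so 2 next.
That leaves 3 as the only ready step → 3.

4, 6, 5, 1, 2, 3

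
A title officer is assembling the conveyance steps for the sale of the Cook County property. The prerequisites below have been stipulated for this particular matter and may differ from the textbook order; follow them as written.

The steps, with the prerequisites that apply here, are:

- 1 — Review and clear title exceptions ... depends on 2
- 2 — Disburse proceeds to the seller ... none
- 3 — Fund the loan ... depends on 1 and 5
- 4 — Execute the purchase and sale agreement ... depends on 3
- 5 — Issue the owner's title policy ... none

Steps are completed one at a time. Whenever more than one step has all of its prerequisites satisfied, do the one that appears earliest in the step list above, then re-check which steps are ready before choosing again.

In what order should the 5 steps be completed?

2, 1, 5, 3, 4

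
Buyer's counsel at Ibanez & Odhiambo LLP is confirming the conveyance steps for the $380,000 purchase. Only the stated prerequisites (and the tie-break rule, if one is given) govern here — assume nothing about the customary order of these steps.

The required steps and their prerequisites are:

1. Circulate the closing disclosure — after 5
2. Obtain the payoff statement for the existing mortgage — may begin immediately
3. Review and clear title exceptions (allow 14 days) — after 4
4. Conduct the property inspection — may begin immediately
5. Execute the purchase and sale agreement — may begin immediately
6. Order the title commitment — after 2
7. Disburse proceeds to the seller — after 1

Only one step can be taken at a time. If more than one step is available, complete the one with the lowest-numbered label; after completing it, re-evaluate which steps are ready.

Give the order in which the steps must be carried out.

2, 4, 3, 5, 1, 6, 7

Nothing is required for 2, 4 and 5. 2 has the earlier label → 2 first.
6 now also ready, so the ready set is {4, 5, 6}; 4 has the earlier label → 4.
Ready: 3, 5 and 6. 3 has the earlier label → 3.
Now 5 and 6 have their prerequisites met. 5 has the earlier label, so 5 next.
1 now also ready, so the ready set is {1, 6}; 1 has the earlier label → 1.
7 now also ready, so the ready set is {6, 7}; 6 has the earlier label → 6.
That leaves 7 as the only ready step → 7.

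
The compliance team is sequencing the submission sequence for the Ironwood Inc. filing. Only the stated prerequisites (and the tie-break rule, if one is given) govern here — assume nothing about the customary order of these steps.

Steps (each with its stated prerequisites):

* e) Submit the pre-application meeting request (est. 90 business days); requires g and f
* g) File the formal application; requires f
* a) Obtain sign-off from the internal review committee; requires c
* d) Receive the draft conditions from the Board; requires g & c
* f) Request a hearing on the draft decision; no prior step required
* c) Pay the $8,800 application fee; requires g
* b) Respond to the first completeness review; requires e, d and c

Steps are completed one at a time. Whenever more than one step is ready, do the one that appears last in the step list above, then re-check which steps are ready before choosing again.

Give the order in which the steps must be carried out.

f has no prerequisites → f first.
g needed f, now all done → g.
Now c and e have their prerequisites met. c is listed later, so c next.
d, a and e are all available; d is listed later → d.
Now a and e have their prerequisites met. a is listed later, so a next.
Next only e has its prerequisites met → e.
b needed c, d and e, now all done → b.

f, g, c, d, a, e, b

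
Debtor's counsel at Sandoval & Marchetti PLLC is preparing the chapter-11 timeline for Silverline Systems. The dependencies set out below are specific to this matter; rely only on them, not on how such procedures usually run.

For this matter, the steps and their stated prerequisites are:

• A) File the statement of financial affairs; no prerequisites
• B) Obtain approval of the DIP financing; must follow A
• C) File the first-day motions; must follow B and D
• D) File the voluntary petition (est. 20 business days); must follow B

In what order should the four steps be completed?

A has no prerequisites → A first.
B is the only step now ready → B.
D needed B, now all done → D.
C is the only step now ready → C.

A B D C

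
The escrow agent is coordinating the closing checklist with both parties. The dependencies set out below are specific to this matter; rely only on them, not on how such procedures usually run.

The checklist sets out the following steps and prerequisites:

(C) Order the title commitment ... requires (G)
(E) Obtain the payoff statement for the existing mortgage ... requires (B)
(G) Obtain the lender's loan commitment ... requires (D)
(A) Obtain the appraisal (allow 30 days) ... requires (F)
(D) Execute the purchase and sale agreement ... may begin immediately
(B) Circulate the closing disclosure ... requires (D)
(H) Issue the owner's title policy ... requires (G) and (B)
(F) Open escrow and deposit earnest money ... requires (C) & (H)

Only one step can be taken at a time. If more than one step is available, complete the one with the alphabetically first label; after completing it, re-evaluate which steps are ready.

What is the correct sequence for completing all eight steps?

Only (D) has no prerequisites, so it is first.
Ready: (B) and (G). (B) has the earlier label → (B).
Now (E) and (G) have their prerequisites met. (E) has the earlier label, so (E) next.
(G) is the only step now ready → (G).
Now (C) and (H) have their prerequisites met. (C) has the earlier label, so (C) next.
That leaves (H) as the only ready step → (H).
That leaves (F) as the only ready step → (F).
(A) needed (F), now all done → (A).

(D) → (B) → (E) → (G) → (C) → (H) → (F) → (A)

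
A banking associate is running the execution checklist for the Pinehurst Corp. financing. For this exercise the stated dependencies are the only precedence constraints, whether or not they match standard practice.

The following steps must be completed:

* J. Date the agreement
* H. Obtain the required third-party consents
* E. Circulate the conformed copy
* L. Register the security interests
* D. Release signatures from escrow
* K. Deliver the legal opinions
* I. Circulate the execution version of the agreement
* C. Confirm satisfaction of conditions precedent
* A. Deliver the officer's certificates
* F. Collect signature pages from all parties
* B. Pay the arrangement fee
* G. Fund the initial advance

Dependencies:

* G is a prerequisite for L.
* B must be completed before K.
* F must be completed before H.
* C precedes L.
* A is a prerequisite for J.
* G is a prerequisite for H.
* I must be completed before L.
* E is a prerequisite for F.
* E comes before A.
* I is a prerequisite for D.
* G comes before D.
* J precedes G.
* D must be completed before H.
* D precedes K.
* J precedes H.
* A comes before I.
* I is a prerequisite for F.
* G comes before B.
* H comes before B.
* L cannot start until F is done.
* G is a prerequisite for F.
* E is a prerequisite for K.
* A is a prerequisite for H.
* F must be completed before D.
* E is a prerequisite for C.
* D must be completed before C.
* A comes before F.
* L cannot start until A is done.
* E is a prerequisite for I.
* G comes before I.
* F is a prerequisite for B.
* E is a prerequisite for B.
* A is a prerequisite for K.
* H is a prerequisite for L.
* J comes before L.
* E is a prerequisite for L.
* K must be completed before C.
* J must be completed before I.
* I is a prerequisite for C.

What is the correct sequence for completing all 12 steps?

E A J G I F D H B K C L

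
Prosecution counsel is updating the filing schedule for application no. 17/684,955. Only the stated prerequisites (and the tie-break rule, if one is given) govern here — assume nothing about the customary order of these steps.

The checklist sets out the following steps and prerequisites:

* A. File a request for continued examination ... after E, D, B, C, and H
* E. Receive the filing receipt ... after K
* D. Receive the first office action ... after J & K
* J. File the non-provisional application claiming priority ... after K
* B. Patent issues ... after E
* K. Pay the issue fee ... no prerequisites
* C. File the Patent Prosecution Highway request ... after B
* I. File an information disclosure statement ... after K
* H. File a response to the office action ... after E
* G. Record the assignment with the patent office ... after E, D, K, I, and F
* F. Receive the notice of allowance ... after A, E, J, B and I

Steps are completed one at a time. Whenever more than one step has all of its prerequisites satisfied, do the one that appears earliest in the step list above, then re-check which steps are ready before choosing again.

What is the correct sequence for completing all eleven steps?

K → E → J → D → B → C → I → H → A → F → G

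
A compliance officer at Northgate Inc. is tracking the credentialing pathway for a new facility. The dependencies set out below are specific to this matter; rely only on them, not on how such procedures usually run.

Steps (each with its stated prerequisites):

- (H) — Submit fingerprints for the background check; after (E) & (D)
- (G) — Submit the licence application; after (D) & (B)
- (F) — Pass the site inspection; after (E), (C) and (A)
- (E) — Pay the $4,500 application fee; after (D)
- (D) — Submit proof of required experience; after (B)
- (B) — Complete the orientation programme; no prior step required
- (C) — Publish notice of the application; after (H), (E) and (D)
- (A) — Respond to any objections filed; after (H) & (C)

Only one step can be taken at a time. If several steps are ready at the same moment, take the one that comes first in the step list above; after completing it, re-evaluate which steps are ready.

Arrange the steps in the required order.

(B), (D), (G), (E), (H), (C), (A), (F)

(B) has no prerequisites → (B) first.
(D) is the only step now ready → (D).
Ready: (G) and (E). (G) is listed earlier → (G).
Next only (E) has its prerequisites met → (E).
(H) needed (E) and (D), now all done → (H).
(C) needed (H), (E) and (D), now all done → (C).
Next only (A) has its prerequisites met → (A).
Next only (F) has its prerequisites met → (F).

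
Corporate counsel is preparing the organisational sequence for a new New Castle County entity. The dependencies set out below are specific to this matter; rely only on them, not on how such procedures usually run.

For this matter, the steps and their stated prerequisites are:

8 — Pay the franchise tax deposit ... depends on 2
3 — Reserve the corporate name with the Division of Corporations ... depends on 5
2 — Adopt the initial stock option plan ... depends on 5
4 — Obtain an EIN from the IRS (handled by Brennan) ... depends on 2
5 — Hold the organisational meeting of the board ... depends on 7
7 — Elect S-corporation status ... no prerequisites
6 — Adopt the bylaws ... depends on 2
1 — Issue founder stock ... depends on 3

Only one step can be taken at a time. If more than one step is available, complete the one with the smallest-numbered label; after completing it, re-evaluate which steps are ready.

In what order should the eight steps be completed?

7 → 5 → 2 → 3 → 1 → 4 → 6 → 8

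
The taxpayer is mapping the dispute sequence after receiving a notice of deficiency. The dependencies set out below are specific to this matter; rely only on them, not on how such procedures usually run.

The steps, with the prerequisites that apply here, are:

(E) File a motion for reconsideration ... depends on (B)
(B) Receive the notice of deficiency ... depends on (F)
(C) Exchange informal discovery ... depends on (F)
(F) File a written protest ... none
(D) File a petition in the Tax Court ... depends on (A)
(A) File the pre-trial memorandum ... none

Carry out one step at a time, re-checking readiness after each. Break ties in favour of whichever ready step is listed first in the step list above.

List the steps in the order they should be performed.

Nothing is required for (F) and (A). (F) is listed earlier → (F) first.
(B) and (C) now also ready, so the ready set is {(B), (C), (A)}; (B) is listed earlier → (B).
(E) now also ready, so the ready set is {(E), (C), (A)}; (E) is listed earlier → (E).
Ready: (C) and (A). (C) is listed earlier → (C).
(A) is the only step now ready → (A).
That leaves (D) as the only ready step → (D).

(F) → (B) → (E) → (C) → (A) → (D)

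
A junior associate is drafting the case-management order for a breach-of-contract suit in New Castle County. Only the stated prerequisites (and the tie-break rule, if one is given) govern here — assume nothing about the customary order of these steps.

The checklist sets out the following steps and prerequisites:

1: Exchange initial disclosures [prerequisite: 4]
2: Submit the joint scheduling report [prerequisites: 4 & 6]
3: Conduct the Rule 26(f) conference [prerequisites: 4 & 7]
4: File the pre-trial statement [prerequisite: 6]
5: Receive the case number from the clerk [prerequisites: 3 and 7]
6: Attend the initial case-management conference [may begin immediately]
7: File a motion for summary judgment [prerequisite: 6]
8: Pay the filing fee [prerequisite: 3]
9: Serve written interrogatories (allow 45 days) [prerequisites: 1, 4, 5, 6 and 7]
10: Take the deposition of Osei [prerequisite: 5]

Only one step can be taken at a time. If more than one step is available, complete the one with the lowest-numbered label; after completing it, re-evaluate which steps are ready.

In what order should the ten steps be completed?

6 is the only step with nothing outstanding, so it goes first.
Ready: 4 and 7. 4 has the earlier label → 4.
1 and 2 now also ready, so the ready set is {1, 2, 7}; 1 has the earlier label → 1.
2 and 7 are both available; 2 has the earlier label → 2.
That leaves 7 as the only ready step → 7.
Next only 3 has its prerequisites met → 3.
Ready: 5 and 8. 5 has the earlier label → 5.
Now 8, 9 and 10 have their prerequisites met. 8 has the earlier label, so 8 next.
Ready: 9 and 10. 9 has the earlier label → 9.
10 needed 5, now all done → 10.

6 4 1 2 7 3 5 8 9 10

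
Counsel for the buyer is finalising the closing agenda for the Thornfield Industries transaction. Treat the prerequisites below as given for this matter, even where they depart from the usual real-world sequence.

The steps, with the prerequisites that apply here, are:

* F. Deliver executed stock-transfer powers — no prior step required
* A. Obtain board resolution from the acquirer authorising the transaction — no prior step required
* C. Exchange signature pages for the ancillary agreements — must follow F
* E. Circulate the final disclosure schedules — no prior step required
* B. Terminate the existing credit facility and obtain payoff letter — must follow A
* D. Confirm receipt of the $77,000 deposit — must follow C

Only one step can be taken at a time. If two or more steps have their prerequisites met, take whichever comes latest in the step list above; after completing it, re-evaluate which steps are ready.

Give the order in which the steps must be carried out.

E, A, B, F, C, D

Nothing is required for E, A and F. E is listed later → E first.
Now A and F have their prerequisites met. A is listed later, so A next.
Ready: B and F. B is listed later → B.
Next only F has its prerequisites met → F.
That leaves C as the only ready step → C.
That leaves D as the only ready step → D.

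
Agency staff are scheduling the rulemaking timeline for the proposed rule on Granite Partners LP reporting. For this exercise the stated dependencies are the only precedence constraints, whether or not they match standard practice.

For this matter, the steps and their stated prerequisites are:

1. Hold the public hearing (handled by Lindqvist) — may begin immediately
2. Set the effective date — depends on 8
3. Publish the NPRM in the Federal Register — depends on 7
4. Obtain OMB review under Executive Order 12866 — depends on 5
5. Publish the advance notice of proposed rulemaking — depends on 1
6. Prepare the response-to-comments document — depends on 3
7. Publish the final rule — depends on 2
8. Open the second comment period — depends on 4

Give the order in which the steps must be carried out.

1 5 4 8 2 7 3 6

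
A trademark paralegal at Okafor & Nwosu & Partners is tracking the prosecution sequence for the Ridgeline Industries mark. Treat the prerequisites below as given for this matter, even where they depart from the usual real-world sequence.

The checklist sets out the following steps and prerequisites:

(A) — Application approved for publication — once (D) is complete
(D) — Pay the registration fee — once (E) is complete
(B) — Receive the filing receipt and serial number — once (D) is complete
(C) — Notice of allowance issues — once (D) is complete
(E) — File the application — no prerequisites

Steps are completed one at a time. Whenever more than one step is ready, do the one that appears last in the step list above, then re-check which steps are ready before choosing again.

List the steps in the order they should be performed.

(E) (D) (C) (B) (A)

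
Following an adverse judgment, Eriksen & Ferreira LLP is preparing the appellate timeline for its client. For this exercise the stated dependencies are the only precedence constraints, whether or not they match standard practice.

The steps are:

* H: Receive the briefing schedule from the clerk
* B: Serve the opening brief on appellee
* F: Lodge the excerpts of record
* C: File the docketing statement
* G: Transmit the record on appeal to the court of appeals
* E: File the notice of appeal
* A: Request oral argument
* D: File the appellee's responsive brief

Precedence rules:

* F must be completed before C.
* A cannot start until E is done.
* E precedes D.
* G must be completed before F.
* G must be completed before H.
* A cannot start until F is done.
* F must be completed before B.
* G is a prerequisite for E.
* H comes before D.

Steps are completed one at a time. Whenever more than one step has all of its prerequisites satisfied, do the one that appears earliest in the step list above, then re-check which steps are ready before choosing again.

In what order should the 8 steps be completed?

G H F B C E A D

G is the only step with nothing outstanding, so it goes first.
Ready: H, F and E. H is listed earlier → H.
F and E are both available; F is listed earlier → F.
B, C and E are all available; B is listed earlier → B.
Now C and E have their prerequisites met. C is listed earlier, so C next.
Next only E has its prerequisites met → E.
Now A and D have their prerequisites met. A is listed earlier, so A next.
D needed H and E, now all done → D.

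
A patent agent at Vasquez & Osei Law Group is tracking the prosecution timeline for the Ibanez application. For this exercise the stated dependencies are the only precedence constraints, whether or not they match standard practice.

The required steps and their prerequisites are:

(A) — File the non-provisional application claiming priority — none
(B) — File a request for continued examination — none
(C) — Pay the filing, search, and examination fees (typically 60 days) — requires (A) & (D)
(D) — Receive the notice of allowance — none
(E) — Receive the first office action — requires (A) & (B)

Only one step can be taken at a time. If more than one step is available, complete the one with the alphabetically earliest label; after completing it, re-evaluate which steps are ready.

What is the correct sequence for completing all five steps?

(A), (B), (D), (C), (E)

(A), (B) and (D) have no prerequisites; (A) has the earlier label, so (A) is first.
Ready: (B) and (D). (B) has the earlier label → (B).
Now (D) and (E) have their prerequisites met. (D) has the earlier label, so (D) next.
(C) now also ready, so the ready set is {(C), (E)}; (C) has the earlier label → (C).
(E) is the only step now ready → (E).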